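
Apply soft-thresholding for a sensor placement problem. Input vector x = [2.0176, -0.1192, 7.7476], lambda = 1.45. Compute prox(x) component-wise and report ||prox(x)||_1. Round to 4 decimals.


Soft-thresholding with lambda = 1.45:
prox(2.0176) = sign(2.0176)*max(|2.0176| - 1.45, 0) = 0.5676
prox(-0.1192) = sign(-0.1192)*max(|-0.1192| - 1.45, 0) = 0.0
prox(7.7476) = sign(7.7476)*max(|7.7476| - 1.45, 0) = 6.2976
prox(x) = [0.5676, 0.0, 6.2976]
||prox(x)||_1 = 0.5676 + 0.0 + 6.2976 = 6.8652


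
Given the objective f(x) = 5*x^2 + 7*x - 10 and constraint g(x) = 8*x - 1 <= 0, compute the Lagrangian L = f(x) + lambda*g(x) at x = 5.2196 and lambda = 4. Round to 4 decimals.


Step 1: Evaluate f(x).
f(5.2196) = 5*5.2196^2 + 7*5.2196 - 10 = 162.7583
Step 2: Evaluate g(x).
g(5.2196) = 8*5.2196 - 1 = 40.7568
Step 3: Compute Lagrangian.
L = 162.7583 + 4*40.7568 = 325.7855


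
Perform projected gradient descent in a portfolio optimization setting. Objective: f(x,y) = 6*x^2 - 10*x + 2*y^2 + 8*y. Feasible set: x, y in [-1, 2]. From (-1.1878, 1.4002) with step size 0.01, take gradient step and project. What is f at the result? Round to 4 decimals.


Step 1: Compute gradient at (-1.1878, 1.4002).
grad_x = 2*6*-1.1878 - 10 = -24.2536
grad_y = 2*2*1.4002 + 8 = 13.6008
Step 2: Gradient step.
x_raw = -1.1878 - 0.01*-24.2536 = -0.9453
y_raw = 1.4002 - 0.01*13.6008 = 1.2642
Step 3: Project onto [-1, 2].
x_proj = clip(-0.9453) = -0.9453
y_proj = clip(1.2642) = 1.2642
Step 4: Evaluate f.
f(-0.9453, 1.2642) = 28.1237


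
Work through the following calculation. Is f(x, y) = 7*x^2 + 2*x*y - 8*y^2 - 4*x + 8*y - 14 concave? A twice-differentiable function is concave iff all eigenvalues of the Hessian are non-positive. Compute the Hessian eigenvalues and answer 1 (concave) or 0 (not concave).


The Hessian of f(x,y) = 7*x^2 + 2*x*y - 8*y^2 - 4*x + 8*y - 14 is:
H = [[14, 2], [2, -16]]
Trace = 14 - 16 = -2
Determinant = 14*-16 - (2)^2 = -228
Discriminant = (-2)^2 - 4*-228 = 916.0
Eigenvalues: lambda_1 = -16.1327, lambda_2 = 14.1327
The function is not concave.

0


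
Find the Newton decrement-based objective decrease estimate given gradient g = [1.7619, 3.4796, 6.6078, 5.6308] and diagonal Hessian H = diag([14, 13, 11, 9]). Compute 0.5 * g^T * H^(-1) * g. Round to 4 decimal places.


Step 1: H is diagonal, so H^(-1) * g = [0.1259, 0.2677, 0.6007, 0.6256].
Step 2: g^T H^(-1) g = sum_i g_i^2 / H_ii
  = (1.7619)^2/14 + (3.4796)^2/13 + (6.6078)^2/11 + (5.6308)^2/9
  = 0.2217 + 0.9314 + 3.9694 + 3.5229 = 8.6453
Step 3: Objective decrease = 0.5 * g^T H^(-1) g = 4.3227


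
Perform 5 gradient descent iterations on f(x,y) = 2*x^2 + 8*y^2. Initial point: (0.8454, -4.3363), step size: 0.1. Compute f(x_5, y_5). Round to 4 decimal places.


Gradient descent on f(x,y) = 2*x^2 + 8*y^2.
Starting point: (0.8454, -4.3363), alpha = 0.1
Step 1: grad_x = 2*2*0.8454 = 3.3816, grad_y = 2*8*-4.3363 = -69.3808
  x_1 = 0.8454 - 0.1*3.3816 = 0.5072
  y_1 = -4.3363 - 0.1*-69.3808 = 2.6018
Step 2: grad_x = 2*2*0.5072 = 2.029, grad_y = 2*8*2.6018 = 41.6285
  x_2 = 0.5072 - 0.1*2.029 = 0.3043
  y_2 = 2.6018 - 0.1*41.6285 = -1.5611
Step 3: grad_x = 2*2*0.3043 = 1.2174, grad_y = 2*8*-1.5611 = -24.9771
  x_3 = 0.3043 - 0.1*1.2174 = 0.1826
  y_3 = -1.5611 - 0.1*-24.9771 = 0.9366
Step 4: grad_x = 2*2*0.1826 = 0.7304, grad_y = 2*8*0.9366 = 14.9863
  x_4 = 0.1826 - 0.1*0.7304 = 0.1096
  y_4 = 0.9366 - 0.1*14.9863 = -0.562
Step 5: grad_x = 2*2*0.1096 = 0.4383, grad_y = 2*8*-0.562 = -8.9918
  x_5 = 0.1096 - 0.1*0.4383 = 0.0657
  y_5 = -0.562 - 0.1*-8.9918 = 0.3372
f(0.0657, 0.3372) = 2*0.0657^2 + 8*0.3372^2 = 0.9182


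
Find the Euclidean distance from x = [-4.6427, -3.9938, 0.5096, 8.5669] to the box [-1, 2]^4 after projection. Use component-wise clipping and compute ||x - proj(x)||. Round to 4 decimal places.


Project each component onto [-1, 2].
clip(-4.6427) = -1.0, clip(-3.9938) = -1.0, clip(0.5096) = 0.5096, clip(8.5669) = 2.0
Projection = [-1.0, -1.0, 0.5096, 2.0]
Squared diffs: [13.2693, 8.9628, 0.0, 43.1242]
Distance = sqrt(65.3563) = 8.0843


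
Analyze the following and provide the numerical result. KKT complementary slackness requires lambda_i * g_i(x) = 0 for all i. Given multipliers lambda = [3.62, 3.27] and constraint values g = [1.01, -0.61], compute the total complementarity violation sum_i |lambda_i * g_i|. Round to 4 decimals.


KKT complementary slackness check:
lambda_1 * g_1 = 3.62 * 1.01 = 3.6562
lambda_2 * g_2 = 3.27 * -0.61 = -1.9947
Total violation = 3.6562 + 1.9947 = 5.6509


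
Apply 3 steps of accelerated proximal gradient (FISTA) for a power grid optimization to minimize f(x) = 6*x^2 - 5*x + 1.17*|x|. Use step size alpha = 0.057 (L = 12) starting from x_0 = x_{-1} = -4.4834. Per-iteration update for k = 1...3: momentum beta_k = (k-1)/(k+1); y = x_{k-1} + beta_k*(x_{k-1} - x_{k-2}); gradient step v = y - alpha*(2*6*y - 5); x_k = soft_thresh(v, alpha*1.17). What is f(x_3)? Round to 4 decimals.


FISTA on f(x) = 6*x^2 - 5*x + 1.17*|x|
L = 12, alpha = 0.057
Iteration 1: beta = 0.0, y = -4.4834 + 0.0*(-4.4834 + 4.4834) = -4.4834
  grad(y) = -58.8008, v = y - alpha*grad = -1.1318
  prox(v) = soft_thresh(-1.1318, 0.0667) = -1.0651
Iteration 2: beta = 0.3333, y = -1.0651 + 0.3333*(-1.0651 + 4.4834) = 0.0744
  grad(y) = -4.1074, v = y - alpha*grad = 0.3085
  prox(v) = soft_thresh(0.3085, 0.0667) = 0.2418
Iteration 3: beta = 0.5, y = 0.2418 + 0.5*(0.2418 + 1.0651) = 0.8953
  grad(y) = 5.743, v = y - alpha*grad = 0.5679
  prox(v) = soft_thresh(0.5679, 0.0667) = 0.5012
f(x_3) = 6*0.5012^2 - 5*0.5012 + 1.17*|0.5012| = -0.4124


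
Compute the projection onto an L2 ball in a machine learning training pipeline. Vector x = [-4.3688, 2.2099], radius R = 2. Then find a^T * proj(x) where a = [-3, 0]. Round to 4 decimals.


Step 1: Compute ||x|| (intermediates to 6 decimals).
||x|| = sqrt((-4.3688)^2 + 2.2099^2) = 4.895924
Step 2: Project.
Since ||x|| > R, scale = R/||x|| = 2/4.895924 = 0.408503, proj(x) = scale * x
proj(x) = [-1.784668, 0.902751]
Step 3: Dot product.
a^T * proj(x) = -3*(-1.784668) + 0*0.902751 = 5.354


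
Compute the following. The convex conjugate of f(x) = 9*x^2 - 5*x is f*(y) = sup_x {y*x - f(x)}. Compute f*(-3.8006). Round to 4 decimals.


f*(y) = sup_x {y*x - a*x^2 - b*x} = sup_x {(y-b)*x - a*x^2}
FOC: (y - b) - 2a*x = 0 => x* = (y - b)/(2a)
x* = (-3.8006 + 5)/(2*9) = 0.0666
f*(-3.8006) = (y-b)^2/(4a) = (-3.8006 + 5)^2/(4*9)
= 1.4386/36 = 0.04


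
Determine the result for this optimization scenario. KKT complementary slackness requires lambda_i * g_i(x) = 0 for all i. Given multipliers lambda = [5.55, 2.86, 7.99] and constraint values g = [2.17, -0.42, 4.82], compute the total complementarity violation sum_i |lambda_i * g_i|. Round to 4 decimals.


KKT complementary slackness check:
lambda_1 * g_1 = 5.55 * 2.17 = 12.0435
lambda_2 * g_2 = 2.86 * -0.42 = -1.2012
lambda_3 * g_3 = 7.99 * 4.82 = 38.5118
Total violation = 12.0435 + 1.2012 + 38.5118 = 51.7565


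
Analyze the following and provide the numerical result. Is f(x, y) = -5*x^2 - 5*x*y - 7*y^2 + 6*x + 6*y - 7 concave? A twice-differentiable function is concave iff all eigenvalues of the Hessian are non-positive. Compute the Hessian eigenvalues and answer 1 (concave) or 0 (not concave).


The Hessian of f(x,y) = -5*x^2 - 5*x*y - 7*y^2 + 6*x + 6*y - 7 is:
H = [[-10, -5], [-5, -14]]
Trace = -10 - 14 = -24
Determinant = -10*-14 - (-5)^2 = 115
Discriminant = (-24)^2 - 4*115 = 116.0
Eigenvalues: lambda_1 = -17.3852, lambda_2 = -6.6148
The function is concave.

1


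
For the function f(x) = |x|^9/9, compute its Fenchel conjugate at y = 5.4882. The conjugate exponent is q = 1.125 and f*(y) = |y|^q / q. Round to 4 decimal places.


The conjugate exponent q satisfies 1/p + 1/q = 1.
p = 9, so q = 9/(9 - 1) = 1.125
|y|^q = 5.4882^1.125 = 6.7898
f*(5.4882) = 6.7898 / 1.125 = 6.0354


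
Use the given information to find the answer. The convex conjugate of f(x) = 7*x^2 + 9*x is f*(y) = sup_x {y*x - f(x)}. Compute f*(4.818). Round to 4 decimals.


f*(y) = sup_x {y*x - a*x^2 - b*x} = sup_x {(y-b)*x - a*x^2}
FOC: (y - b) - 2a*x = 0 => x* = (y - b)/(2a)
x* = (4.818 - 9)/(2*7) = -0.2987
f*(4.818) = (y-b)^2/(4a) = (4.818 - 9)^2/(4*7)
= 17.4891/28 = 0.6246


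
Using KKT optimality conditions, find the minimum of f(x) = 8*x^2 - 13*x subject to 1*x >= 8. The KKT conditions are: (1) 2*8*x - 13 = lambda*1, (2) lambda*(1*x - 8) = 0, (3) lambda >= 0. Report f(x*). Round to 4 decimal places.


Step 1: Try lambda = 0 (constraint inactive).
x_unc = 13/(2*8) = 0.8125
Check: 1*0.8125 = 0.8125 < 8 -- violated!
Step 2: Constraint must be active: 1*x = 8
x* = 8/1 = 8.0
lambda = (2*8*8.0 - 13)/1 = 115.0
Step 3: Compute optimal value.
f(x*) = 8*8.0^2 - 13*8.0 = 408.0


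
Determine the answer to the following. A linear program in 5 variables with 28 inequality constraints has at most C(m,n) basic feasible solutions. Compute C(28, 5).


Each vertex corresponds to some choice of n active constraints out of m, so the number of vertices is at most C(m, n) = m! / (n!(m-n)!).
m = 28, n = 5
Numerator: 28 * 27 * 26 * 25 * 24
Denominator: 5! = 120
C(28, 5) = 98280


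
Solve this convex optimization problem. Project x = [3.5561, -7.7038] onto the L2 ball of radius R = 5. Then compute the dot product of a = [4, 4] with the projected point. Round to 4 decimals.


Step 1: Compute ||x|| (intermediates to 6 decimals).
||x|| = sqrt(3.5561^2 + (-7.7038)^2) = 8.48495
Step 2: Project.
Since ||x|| > R, scale = R/||x|| = 5/8.48495 = 0.589279, proj(x) = scale * x
proj(x) = [2.095535, -4.539688]
Step 3: Dot product.
a^T * proj(x) = 4*2.095535 + 4*(-4.539688) = -9.7766


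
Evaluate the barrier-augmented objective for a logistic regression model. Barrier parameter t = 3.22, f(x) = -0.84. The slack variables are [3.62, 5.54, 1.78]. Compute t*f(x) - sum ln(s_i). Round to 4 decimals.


Step 1: Compute log-barrier.
ln values: [1.2865, 1.712, 0.5766]
phi = -(1.2865 + 1.712 + 0.5766) = -3.5751
Step 2: Compute augmented objective.
t*f(x) = 3.22*-0.84 = -2.7048
Total = -2.7048 - 3.5751 = -6.2799


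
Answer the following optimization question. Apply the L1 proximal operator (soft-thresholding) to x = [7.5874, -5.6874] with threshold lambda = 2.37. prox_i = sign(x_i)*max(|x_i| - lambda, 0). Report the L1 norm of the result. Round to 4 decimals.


Soft-thresholding with lambda = 2.37:
prox(7.5874) = sign(7.5874)*max(|7.5874| - 2.37, 0) = 5.2174
prox(-5.6874) = sign(-5.6874)*max(|-5.6874| - 2.37, 0) = -3.3174
prox(x) = [5.2174, -3.3174]
||prox(x)||_1 = 5.2174 + 3.3174 = 8.5348


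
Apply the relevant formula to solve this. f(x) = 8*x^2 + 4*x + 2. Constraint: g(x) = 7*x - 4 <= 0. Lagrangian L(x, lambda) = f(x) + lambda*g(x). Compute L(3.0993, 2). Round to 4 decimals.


Step 1: Evaluate f(x).
f(3.0993) = 8*3.0993^2 + 4*3.0993 + 2 = 91.2425
Step 2: Evaluate g(x).
g(3.0993) = 7*3.0993 - 4 = 17.6951
Step 3: Compute Lagrangian.
L = 91.2425 + 2*17.6951 = 126.6327


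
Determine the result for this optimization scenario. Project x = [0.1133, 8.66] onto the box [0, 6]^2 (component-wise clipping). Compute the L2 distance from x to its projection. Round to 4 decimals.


Project each component onto [0, 6].
clip(0.1133) = 0.1133, clip(8.66) = 6.0
Projection = [0.1133, 6.0]
Squared diffs: [0.0, 7.0756]
Distance = sqrt(7.0756) = 2.66


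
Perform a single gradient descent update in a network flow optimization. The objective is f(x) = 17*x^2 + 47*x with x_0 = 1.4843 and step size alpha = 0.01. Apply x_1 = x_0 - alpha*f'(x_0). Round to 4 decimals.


We compute the gradient at x_0 and apply the update.
f'(x) = 34*x + 47
f'(1.4843) = 34*1.4843 + 47 = 97.4662
x_1 = 1.4843 - 0.01*97.4662 = 0.5096


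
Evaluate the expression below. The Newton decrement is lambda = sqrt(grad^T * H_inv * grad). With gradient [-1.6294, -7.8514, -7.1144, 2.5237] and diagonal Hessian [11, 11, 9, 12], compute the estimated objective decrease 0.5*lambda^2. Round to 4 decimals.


Step 1: H is diagonal, so H^(-1) * g = [-0.1481, -0.7138, -0.7905, 0.2103].
Step 2: g^T H^(-1) g = sum_i g_i^2 / H_ii
  = (-1.6294)^2/11 + (-7.8514)^2/11 + (-7.1144)^2/9 + (2.5237)^2/12
  = 0.2414 + 5.604 + 5.6239 + 0.5308 = 12.0
Step 3: Objective decrease = 0.5 * g^T H^(-1) g = 6.0


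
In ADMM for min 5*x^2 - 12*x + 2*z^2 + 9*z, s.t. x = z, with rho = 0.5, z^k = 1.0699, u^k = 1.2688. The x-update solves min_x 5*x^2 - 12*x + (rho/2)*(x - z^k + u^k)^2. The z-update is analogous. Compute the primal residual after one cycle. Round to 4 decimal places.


ADMM iteration with rho = 0.5, z^k = 1.0699, u^k = 1.2688
Step 1: x-update.
Minimize 5*x^2 - 12*x + (0.5/2)*(x - 1.0699 + 1.2688)^2
FOC: (2*5 + 0.5)*x = 12 + 0.5*(1.0699 - 1.2688)
x^{k+1} = 1.1334
Step 2: z-update.
Minimize 2*z^2 + 9*z + (0.5/2)*(1.1334 - z + 1.2688)^2
FOC: (2*2 + 0.5)*z = -9 + 0.5*(1.1334 + 1.2688)
z^{k+1} = -1.7331
Step 3: u-update.
u^{k+1} = 1.2688 + 1.1334 + 1.7331 = 4.1353
Step 4: Primal residual = |1.1334 + 1.7331| = 2.8665


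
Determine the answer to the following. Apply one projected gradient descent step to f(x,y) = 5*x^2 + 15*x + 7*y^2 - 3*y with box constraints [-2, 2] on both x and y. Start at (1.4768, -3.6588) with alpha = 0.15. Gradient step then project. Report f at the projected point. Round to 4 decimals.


Step 1: Compute gradient at (1.4768, -3.6588).
grad_x = 2*5*1.4768 + 15 = 29.768
grad_y = 2*7*-3.6588 - 3 = -54.2232
Step 2: Gradient step.
x_raw = 1.4768 - 0.15*29.768 = -2.9884
y_raw = -3.6588 - 0.15*-54.2232 = 4.4747
Step 3: Project onto [-2, 2].
x_proj = clip(-2.9884) = -2.0
y_proj = clip(4.4747) = 2.0
Step 4: Evaluate f.
f(-2.0, 2.0) = 12.0


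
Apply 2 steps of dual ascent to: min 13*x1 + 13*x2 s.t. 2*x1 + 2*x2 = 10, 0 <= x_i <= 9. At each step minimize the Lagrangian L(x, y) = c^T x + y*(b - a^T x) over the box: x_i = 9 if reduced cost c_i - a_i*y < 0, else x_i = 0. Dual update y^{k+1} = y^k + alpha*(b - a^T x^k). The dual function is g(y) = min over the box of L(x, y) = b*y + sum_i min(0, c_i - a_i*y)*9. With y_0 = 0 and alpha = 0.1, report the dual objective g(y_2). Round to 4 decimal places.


Dual ascent for LP: min 13*x1 + 13*x2, 2*x1 + 2*x2 = 10, 0 <= x_i <= 9
Step 1: y^k = 0.0, reduced costs: (13.0, 13.0)
  x^k = (0.0, 0.0), subgradient = b - a^T x = 10.0
  y^{k+1} = 0.0 + 0.1*10.0 = 1.0
Step 2: y^k = 1.0, reduced costs: (11.0, 11.0)
  x^k = (0.0, 0.0), subgradient = b - a^T x = 10.0
  y^{k+1} = 1.0 + 0.1*10.0 = 2.0
Dual objective at y_2 = 2.0: reduced costs (9.0, 9.0), box minimizer x = (0.0, 0.0)
g(y_2) = b*y + (c1 - a1*y)*x1 + (c2 - a2*y)*x2 = 10*2.0 + 9.0*0.0 + 9.0*0.0 = 20.0 + 0.0 + 0.0 = 20.0


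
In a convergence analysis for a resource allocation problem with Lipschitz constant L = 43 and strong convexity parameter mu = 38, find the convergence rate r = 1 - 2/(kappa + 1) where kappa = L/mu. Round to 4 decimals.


Step 1: Compute the condition number.
kappa = L/mu = 43/38 = 1.1316
Step 2: Compute the convergence rate.
r = 1 - 2/(kappa + 1) = 1 - 2*mu/(L + mu) = (L - mu)/(L + mu) = 5/81 = 0.0617


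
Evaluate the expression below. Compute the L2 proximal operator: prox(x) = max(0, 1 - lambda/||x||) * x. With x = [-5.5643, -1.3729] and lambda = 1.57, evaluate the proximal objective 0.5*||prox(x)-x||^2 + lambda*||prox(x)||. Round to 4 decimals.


Step 1: Compute ||x||.
||x|| = 5.7312
Step 2: Compute scaling factor.
scale = max(0, 1 - 1.57/5.7312) = 0.7261
Step 3: prox(x) = [-4.04, -0.9968]
||prox(x)|| = 4.1612
Step 4: Proximal objective.
0.5*||prox-x||^2 = 1.2325
lambda*||prox|| = 6.5331
Total = 7.7655


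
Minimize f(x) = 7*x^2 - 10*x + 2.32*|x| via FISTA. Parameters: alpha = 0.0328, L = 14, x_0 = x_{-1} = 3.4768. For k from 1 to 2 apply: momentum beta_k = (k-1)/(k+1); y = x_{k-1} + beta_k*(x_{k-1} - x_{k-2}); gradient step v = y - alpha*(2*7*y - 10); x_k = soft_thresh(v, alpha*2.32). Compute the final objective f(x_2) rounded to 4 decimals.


FISTA on f(x) = 7*x^2 - 10*x + 2.32*|x|
L = 14, alpha = 0.0328
Iteration 1: beta = 0.0, y = 3.4768 + 0.0*(3.4768 - 3.4768) = 3.4768
  grad(y) = 38.6752, v = y - alpha*grad = 2.2083
  prox(v) = soft_thresh(2.2083, 0.0761) = 2.1322
Iteration 2: beta = 0.3333, y = 2.1322 + 0.3333*(2.1322 - 3.4768) = 1.6839
  grad(y) = 13.5752, v = y - alpha*grad = 1.2387
  prox(v) = soft_thresh(1.2387, 0.0761) = 1.1626
f(x_2) = 7*1.1626^2 - 10*1.1626 + 2.32*|1.1626| = 0.5325


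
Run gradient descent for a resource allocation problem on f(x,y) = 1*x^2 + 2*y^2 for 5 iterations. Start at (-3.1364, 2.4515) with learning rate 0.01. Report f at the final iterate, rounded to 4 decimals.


Gradient descent on f(x,y) = 1*x^2 + 2*y^2.
Starting point: (-3.1364, 2.4515), alpha = 0.01
Step 1: grad_x = 2*1*-3.1364 = -6.2728, grad_y = 2*2*2.4515 = 9.806
  x_1 = -3.1364 - 0.01*-6.2728 = -3.0737
  y_1 = 2.4515 - 0.01*9.806 = 2.3534
Step 2: grad_x = 2*1*-3.0737 = -6.1473, grad_y = 2*2*2.3534 = 9.4138
  x_2 = -3.0737 - 0.01*-6.1473 = -3.0122
  y_2 = 2.3534 - 0.01*9.4138 = 2.2593
Step 3: grad_x = 2*1*-3.0122 = -6.0244, grad_y = 2*2*2.2593 = 9.0372
  x_3 = -3.0122 - 0.01*-6.0244 = -2.952
  y_3 = 2.2593 - 0.01*9.0372 = 2.1689
Step 4: grad_x = 2*1*-2.952 = -5.9039, grad_y = 2*2*2.1689 = 8.6757
  x_4 = -2.952 - 0.01*-5.9039 = -2.8929
  y_4 = 2.1689 - 0.01*8.6757 = 2.0822
Step 5: grad_x = 2*1*-2.8929 = -5.7858, grad_y = 2*2*2.0822 = 8.3287
  x_5 = -2.8929 - 0.01*-5.7858 = -2.8351
  y_5 = 2.0822 - 0.01*8.3287 = 1.9989
f(-2.8351, 1.9989) = 1*(-2.8351)^2 + 2*1.9989^2 = 16.0286


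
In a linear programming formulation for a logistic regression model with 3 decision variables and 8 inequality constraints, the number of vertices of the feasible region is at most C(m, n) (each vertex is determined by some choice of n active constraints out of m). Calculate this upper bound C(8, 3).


Each vertex corresponds to some choice of n active constraints out of m, so the number of vertices is at most C(m, n) = m! / (n!(m-n)!).
m = 8, n = 3
Numerator: 8 * 7 * 6
Denominator: 3! = 6
C(8, 3) = 56


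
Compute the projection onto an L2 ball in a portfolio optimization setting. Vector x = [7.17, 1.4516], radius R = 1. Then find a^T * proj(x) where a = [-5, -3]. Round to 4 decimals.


Step 1: Compute ||x|| (intermediates to 6 decimals).
||x|| = sqrt(7.17^2 + 1.4516^2) = 7.315466
Step 2: Project.
Since ||x|| > R, scale = R/||x|| = 1/7.315466 = 0.136697, proj(x) = scale * x
proj(x) = [0.980117, 0.198429]
Step 3: Dot product.
a^T * proj(x) = -5*0.980117 - 3*0.198429 = -5.4959


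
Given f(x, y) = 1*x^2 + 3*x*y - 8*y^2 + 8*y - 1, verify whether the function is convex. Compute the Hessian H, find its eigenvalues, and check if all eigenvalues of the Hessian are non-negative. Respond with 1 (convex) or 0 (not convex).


The Hessian of f(x,y) = 1*x^2 + 3*x*y - 8*y^2 + 8*y - 1 is:
H = [[2, 3], [3, -16]]
Trace = 2 - 16 = -14
Determinant = 2*-16 - (3)^2 = -41
Discriminant = (-14)^2 - 4*-41 = 360.0
Eigenvalues: lambda_1 = -16.4868, lambda_2 = 2.4868
The function is not convex.

0


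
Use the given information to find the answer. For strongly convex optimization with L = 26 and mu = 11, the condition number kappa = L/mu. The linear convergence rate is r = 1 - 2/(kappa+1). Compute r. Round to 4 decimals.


Step 1: Compute the condition number.
kappa = L/mu = 26/11 = 2.3636
Step 2: Compute the convergence rate.
r = 1 - 2/(kappa + 1) = 1 - 2*mu/(L + mu) = (L - mu)/(L + mu) = 15/37 = 0.4054


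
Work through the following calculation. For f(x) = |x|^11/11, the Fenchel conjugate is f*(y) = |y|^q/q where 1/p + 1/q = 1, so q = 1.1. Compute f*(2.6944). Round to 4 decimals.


The conjugate exponent q satisfies 1/p + 1/q = 1.
p = 11, so q = 11/(11 - 1) = 1.1
|y|^q = 2.6944^1.1 = 2.9751
f*(2.6944) = 2.9751 / 1.1 = 2.7047


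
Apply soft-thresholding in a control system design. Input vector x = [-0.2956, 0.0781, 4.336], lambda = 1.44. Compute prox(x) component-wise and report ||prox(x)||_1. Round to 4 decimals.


Soft-thresholding with lambda = 1.44:
prox(-0.2956) = sign(-0.2956)*max(|-0.2956| - 1.44, 0) = 0.0
prox(0.0781) = sign(0.0781)*max(|0.0781| - 1.44, 0) = 0.0
prox(4.336) = sign(4.336)*max(|4.336| - 1.44, 0) = 2.896
prox(x) = [0.0, 0.0, 2.896]
||prox(x)||_1 = 0.0 + 0.0 + 2.896 = 2.896


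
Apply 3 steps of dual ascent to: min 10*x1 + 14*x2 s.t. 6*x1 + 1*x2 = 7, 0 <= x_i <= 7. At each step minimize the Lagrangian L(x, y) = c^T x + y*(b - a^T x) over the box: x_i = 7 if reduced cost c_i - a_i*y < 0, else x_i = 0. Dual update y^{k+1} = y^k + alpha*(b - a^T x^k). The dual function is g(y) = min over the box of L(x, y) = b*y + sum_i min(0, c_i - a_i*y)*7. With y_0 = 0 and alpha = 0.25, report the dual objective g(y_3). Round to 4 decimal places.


Dual ascent for LP: min 10*x1 + 14*x2, 6*x1 + 1*x2 = 7, 0 <= x_i <= 7
Step 1: y^k = 0.0, reduced costs: (10.0, 14.0)
  x^k = (0.0, 0.0), subgradient = b - a^T x = 7.0
  y^{k+1} = 0.0 + 0.25*7.0 = 1.75
Step 2: y^k = 1.75, reduced costs: (-0.5, 12.25)
  x^k = (7.0, 0.0), subgradient = b - a^T x = -35.0
  y^{k+1} = 1.75 + 0.25*-35.0 = -7.0
Step 3: y^k = -7.0, reduced costs: (52.0, 21.0)
  x^k = (0.0, 0.0), subgradient = b - a^T x = 7.0
  y^{k+1} = -7.0 + 0.25*7.0 = -5.25
Dual objective at y_3 = -5.25: reduced costs (41.5, 19.25), box minimizer x = (0.0, 0.0)
g(y_3) = b*y + (c1 - a1*y)*x1 + (c2 - a2*y)*x2 = 7*(-5.25) + 41.5*0.0 + 19.25*0.0 = -36.75 + 0.0 + 0.0 = -36.75


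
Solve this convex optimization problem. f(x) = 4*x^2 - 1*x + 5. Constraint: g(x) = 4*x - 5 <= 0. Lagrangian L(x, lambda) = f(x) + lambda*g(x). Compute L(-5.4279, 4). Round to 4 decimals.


Step 1: Evaluate f(x).
f(-5.4279) = 4*(-5.4279)^2 - 1*(-5.4279) + 5 = 128.2763
Step 2: Evaluate g(x).
g(-5.4279) = 4*-5.4279 - 5 = -26.7116
Step 3: Compute Lagrangian.
L = 128.2763 + 4*-26.7116 = 21.4299


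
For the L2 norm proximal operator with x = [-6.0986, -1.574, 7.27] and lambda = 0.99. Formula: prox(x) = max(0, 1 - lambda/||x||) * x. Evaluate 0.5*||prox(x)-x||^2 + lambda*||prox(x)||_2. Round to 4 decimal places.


Step 1: Compute ||x||.
||x|| = 9.6189
Step 2: Compute scaling factor.
scale = max(0, 1 - 0.99/9.6189) = 0.8971
Step 3: prox(x) = [-5.4709, -1.412, 6.5218]
||prox(x)|| = 8.6289
Step 4: Proximal objective.
0.5*||prox-x||^2 = 0.4901
lambda*||prox|| = 8.5426
Total = 9.0327


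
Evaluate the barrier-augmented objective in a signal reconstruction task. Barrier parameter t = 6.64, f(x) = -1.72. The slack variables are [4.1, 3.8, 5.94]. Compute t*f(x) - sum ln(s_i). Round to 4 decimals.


Step 1: Compute log-barrier.
ln values: [1.411, 1.335, 1.7817]
phi = -(1.411 + 1.335 + 1.7817) = -4.5277
Step 2: Compute augmented objective.
t*f(x) = 6.64*-1.72 = -11.4208
Total = -11.4208 - 4.5277 = -15.9485


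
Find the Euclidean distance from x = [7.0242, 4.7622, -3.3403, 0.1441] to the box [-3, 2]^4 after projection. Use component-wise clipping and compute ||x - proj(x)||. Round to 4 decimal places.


Project each component onto [-3, 2].
clip(7.0242) = 2.0, clip(4.7622) = 2.0, clip(-3.3403) = -3.0, clip(0.1441) = 0.1441
Projection = [2.0, 2.0, -3.0, 0.1441]
Squared diffs: [25.2426, 7.6297, 0.1158, 0.0]
Distance = sqrt(32.9881) = 5.7435


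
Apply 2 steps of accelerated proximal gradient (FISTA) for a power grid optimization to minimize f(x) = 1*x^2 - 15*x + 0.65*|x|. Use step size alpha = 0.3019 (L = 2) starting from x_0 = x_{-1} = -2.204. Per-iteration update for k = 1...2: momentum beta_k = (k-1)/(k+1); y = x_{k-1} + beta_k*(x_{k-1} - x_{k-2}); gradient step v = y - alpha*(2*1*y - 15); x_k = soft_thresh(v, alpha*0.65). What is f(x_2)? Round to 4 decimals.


FISTA on f(x) = 1*x^2 - 15*x + 0.65*|x|
L = 2, alpha = 0.3019
Iteration 1: beta = 0.0, y = -2.204 + 0.0*(-2.204 + 2.204) = -2.204
  grad(y) = -19.408, v = y - alpha*grad = 3.6553
  prox(v) = soft_thresh(3.6553, 0.1962) = 3.459
Iteration 2: beta = 0.3333, y = 3.459 + 0.3333*(3.459 + 2.204) = 5.3467
  grad(y) = -4.3066, v = y - alpha*grad = 6.6469
  prox(v) = soft_thresh(6.6469, 0.1962) = 6.4506
f(x_2) = 1*6.4506^2 - 15*6.4506 + 0.65*|6.4506| = -50.9559


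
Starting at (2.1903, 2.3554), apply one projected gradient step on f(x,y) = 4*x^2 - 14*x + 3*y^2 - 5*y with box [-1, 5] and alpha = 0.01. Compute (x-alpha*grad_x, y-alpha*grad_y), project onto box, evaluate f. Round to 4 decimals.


Step 1: Compute gradient at (2.1903, 2.3554).
grad_x = 2*4*2.1903 - 14 = 3.5224
grad_y = 2*3*2.3554 - 5 = 9.1324
Step 2: Gradient step.
x_raw = 2.1903 - 0.01*3.5224 = 2.1551
y_raw = 2.3554 - 0.01*9.1324 = 2.2641
Step 3: Project onto [-1, 5].
x_proj = clip(2.1551) = 2.1551
y_proj = clip(2.2641) = 2.2641
Step 4: Evaluate f.
f(2.1551, 2.2641) = -7.5359


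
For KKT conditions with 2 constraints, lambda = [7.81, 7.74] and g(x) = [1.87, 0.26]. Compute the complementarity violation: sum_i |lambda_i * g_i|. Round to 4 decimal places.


KKT complementary slackness check:
lambda_1 * g_1 = 7.81 * 1.87 = 14.6047
lambda_2 * g_2 = 7.74 * 0.26 = 2.0124
Total violation = 14.6047 + 2.0124 = 16.6171


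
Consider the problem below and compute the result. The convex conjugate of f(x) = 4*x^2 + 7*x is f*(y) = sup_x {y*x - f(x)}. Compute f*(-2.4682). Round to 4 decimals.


f*(y) = sup_x {y*x - a*x^2 - b*x} = sup_x {(y-b)*x - a*x^2}
FOC: (y - b) - 2a*x = 0 => x* = (y - b)/(2a)
x* = (-2.4682 - 7)/(2*4) = -1.1835
f*(-2.4682) = (y-b)^2/(4a) = (-2.4682 - 7)^2/(4*4)
= 89.6468/16 = 5.6029


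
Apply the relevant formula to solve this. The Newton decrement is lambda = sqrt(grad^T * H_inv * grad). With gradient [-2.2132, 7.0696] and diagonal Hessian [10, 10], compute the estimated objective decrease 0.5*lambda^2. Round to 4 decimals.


Step 1: H is diagonal, so H^(-1) * g = [-0.2213, 0.707].
Step 2: g^T H^(-1) g = sum_i g_i^2 / H_ii
  = (-2.2132)^2/10 + (7.0696)^2/10
  = 0.4898 + 4.9979 = 5.4877
Step 3: Objective decrease = 0.5 * g^T H^(-1) g = 2.7439


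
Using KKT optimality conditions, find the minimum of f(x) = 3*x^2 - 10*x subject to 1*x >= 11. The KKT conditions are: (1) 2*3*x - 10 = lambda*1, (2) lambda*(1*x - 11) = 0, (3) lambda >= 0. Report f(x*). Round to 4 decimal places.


Step 1: Try lambda = 0 (constraint inactive).
x_unc = 10/(2*3) = 1.6667
Check: 1*1.6667 = 1.6667 < 11 -- violated!
Step 2: Constraint must be active: 1*x = 11
x* = 11/1 = 11.0
lambda = (2*3*11.0 - 10)/1 = 56.0
Step 3: Compute optimal value.
f(x*) = 3*11.0^2 - 10*11.0 = 253.0


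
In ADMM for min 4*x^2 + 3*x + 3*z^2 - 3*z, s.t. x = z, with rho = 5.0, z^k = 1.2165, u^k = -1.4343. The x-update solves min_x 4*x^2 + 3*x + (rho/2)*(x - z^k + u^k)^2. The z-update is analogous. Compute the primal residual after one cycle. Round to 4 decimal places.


ADMM iteration with rho = 5.0, z^k = 1.2165, u^k = -1.4343
Step 1: x-update.
Minimize 4*x^2 + 3*x + (5.0/2)*(x - 1.2165 - 1.4343)^2
FOC: (2*4 + 5.0)*x = -3 + 5.0*(1.2165 + 1.4343)
x^{k+1} = 0.7888
Step 2: z-update.
Minimize 3*z^2 - 3*z + (5.0/2)*(0.7888 - z - 1.4343)^2
FOC: (2*3 + 5.0)*z = 3 + 5.0*(0.7888 - 1.4343)
z^{k+1} = -0.0207
Step 3: u-update.
u^{k+1} = -1.4343 + 0.7888 + 0.0207 = -0.6248
Step 4: Primal residual = |0.7888 + 0.0207| = 0.8095


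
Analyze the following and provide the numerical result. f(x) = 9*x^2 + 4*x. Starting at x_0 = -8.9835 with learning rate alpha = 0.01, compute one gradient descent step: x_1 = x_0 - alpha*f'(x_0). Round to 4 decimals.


We compute the gradient at x_0 and apply the update.
f'(x) = 18*x + 4
f'(-8.9835) = 18*-8.9835 + 4 = -157.703
x_1 = -8.9835 - 0.01*-157.703 = -7.4065


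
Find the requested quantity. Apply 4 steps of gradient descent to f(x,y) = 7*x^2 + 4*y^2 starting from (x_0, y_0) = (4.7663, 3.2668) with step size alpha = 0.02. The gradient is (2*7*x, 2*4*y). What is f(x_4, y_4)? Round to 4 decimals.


Gradient descent on f(x,y) = 7*x^2 + 4*y^2.
Starting point: (4.7663, 3.2668), alpha = 0.02
Step 1: grad_x = 2*7*4.7663 = 66.7282, grad_y = 2*4*3.2668 = 26.1344
  x_1 = 4.7663 - 0.02*66.7282 = 3.4317
  y_1 = 3.2668 - 0.02*26.1344 = 2.7441
Step 2: grad_x = 2*7*3.4317 = 48.0443, grad_y = 2*4*2.7441 = 21.9529
  x_2 = 3.4317 - 0.02*48.0443 = 2.4708
  y_2 = 2.7441 - 0.02*21.9529 = 2.3051
Step 3: grad_x = 2*7*2.4708 = 34.5919, grad_y = 2*4*2.3051 = 18.4404
  x_3 = 2.4708 - 0.02*34.5919 = 1.779
  y_3 = 2.3051 - 0.02*18.4404 = 1.9362
Step 4: grad_x = 2*7*1.779 = 24.9062, grad_y = 2*4*1.9362 = 15.49
  x_4 = 1.779 - 0.02*24.9062 = 1.2809
  y_4 = 1.9362 - 0.02*15.49 = 1.6264
f(1.2809, 1.6264) = 7*1.2809^2 + 4*1.6264^2 = 22.066


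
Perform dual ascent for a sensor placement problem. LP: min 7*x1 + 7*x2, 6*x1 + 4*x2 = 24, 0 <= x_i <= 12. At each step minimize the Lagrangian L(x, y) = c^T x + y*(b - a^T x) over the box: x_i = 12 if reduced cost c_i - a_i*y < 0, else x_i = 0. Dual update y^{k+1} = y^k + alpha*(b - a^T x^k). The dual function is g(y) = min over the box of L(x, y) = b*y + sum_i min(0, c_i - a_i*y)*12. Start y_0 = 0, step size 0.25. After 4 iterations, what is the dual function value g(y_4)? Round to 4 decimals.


Dual ascent for LP: min 7*x1 + 7*x2, 6*x1 + 4*x2 = 24, 0 <= x_i <= 12
Step 1: y^k = 0.0, reduced costs: (7.0, 7.0)
  x^k = (0.0, 0.0), subgradient = b - a^T x = 24.0
  y^{k+1} = 0.0 + 0.25*24.0 = 6.0
Step 2: y^k = 6.0, reduced costs: (-29.0, -17.0)
  x^k = (12.0, 12.0), subgradient = b - a^T x = -96.0
  y^{k+1} = 6.0 + 0.25*-96.0 = -18.0
Step 3: y^k = -18.0, reduced costs: (115.0, 79.0)
  x^k = (0.0, 0.0), subgradient = b - a^T x = 24.0
  y^{k+1} = -18.0 + 0.25*24.0 = -12.0
Step 4: y^k = -12.0, reduced costs: (79.0, 55.0)
  x^k = (0.0, 0.0), subgradient = b - a^T x = 24.0
  y^{k+1} = -12.0 + 0.25*24.0 = -6.0
Dual objective at y_4 = -6.0: reduced costs (43.0, 31.0), box minimizer x = (0.0, 0.0)
g(y_4) = b*y + (c1 - a1*y)*x1 + (c2 - a2*y)*x2 = 24*(-6.0) + 43.0*0.0 + 31.0*0.0 = -144.0 + 0.0 + 0.0 = -144.0


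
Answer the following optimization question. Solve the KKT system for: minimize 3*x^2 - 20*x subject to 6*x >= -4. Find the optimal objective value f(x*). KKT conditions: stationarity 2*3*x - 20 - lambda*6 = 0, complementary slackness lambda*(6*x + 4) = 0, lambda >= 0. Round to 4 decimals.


Step 1: Try lambda = 0 (constraint inactive).
Stationarity: 2*3*x - 20 = 0
x* = 20/(2*3) = 10/3 = 3.3333 (rounded; the exact value 10/3 is used below)
Check constraint: 6*3.3333 = 19.9998 >= -4 -- satisfied.
Step 2: Compute optimal value.
f(x*) = 3*(10/3)^2 - 20*(10/3) = -33.3333


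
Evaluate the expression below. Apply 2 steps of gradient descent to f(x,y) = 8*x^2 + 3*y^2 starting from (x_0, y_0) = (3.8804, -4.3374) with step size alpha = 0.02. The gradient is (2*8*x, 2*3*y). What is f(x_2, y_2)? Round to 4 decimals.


Gradient descent on f(x,y) = 8*x^2 + 3*y^2.
Starting point: (3.8804, -4.3374), alpha = 0.02
Step 1: grad_x = 2*8*3.8804 = 62.0864, grad_y = 2*3*-4.3374 = -26.0244
  x_1 = 3.8804 - 0.02*62.0864 = 2.6387
  y_1 = -4.3374 - 0.02*-26.0244 = -3.8169
Step 2: grad_x = 2*8*2.6387 = 42.2188, grad_y = 2*3*-3.8169 = -22.9015
  x_2 = 2.6387 - 0.02*42.2188 = 1.7943
  y_2 = -3.8169 - 0.02*-22.9015 = -3.3589
f(1.7943, -3.3589) = 8*1.7943^2 + 3*(-3.3589)^2 = 59.6023


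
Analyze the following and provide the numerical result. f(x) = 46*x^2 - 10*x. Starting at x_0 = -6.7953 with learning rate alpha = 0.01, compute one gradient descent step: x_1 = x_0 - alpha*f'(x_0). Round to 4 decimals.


We compute the gradient at x_0 and apply the update.
f'(x) = 92*x - 10
f'(-6.7953) = 92*-6.7953 - 10 = -635.1676
x_1 = -6.7953 - 0.01*-635.1676 = -0.4436


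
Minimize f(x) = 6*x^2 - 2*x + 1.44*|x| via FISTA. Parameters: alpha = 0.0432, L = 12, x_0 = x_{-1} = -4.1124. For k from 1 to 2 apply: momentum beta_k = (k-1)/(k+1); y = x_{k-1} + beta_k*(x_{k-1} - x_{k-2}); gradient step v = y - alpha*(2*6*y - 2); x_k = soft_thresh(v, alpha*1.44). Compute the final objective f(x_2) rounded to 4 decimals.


FISTA on f(x) = 6*x^2 - 2*x + 1.44*|x|
L = 12, alpha = 0.0432
Iteration 1: beta = 0.0, y = -4.1124 + 0.0*(-4.1124 + 4.1124) = -4.1124
  grad(y) = -51.3488, v = y - alpha*grad = -1.8941
  prox(v) = soft_thresh(-1.8941, 0.0622) = -1.8319
Iteration 2: beta = 0.3333, y = -1.8319 + 0.3333*(-1.8319 + 4.1124) = -1.0718
  grad(y) = -14.8612, v = y - alpha*grad = -0.4298
  prox(v) = soft_thresh(-0.4298, 0.0622) = -0.3676
f(x_2) = 6*(-0.3676)^2 - 2*(-0.3676) + 1.44*|-0.3676| = 2.075


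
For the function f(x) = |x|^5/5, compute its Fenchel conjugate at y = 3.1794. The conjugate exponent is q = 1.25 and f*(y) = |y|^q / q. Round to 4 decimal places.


The conjugate exponent q satisfies 1/p + 1/q = 1.
p = 5, so q = 5/(5 - 1) = 1.25
|y|^q = 3.1794^1.25 = 4.2455
f*(3.1794) = 4.2455 / 1.25 = 3.3964


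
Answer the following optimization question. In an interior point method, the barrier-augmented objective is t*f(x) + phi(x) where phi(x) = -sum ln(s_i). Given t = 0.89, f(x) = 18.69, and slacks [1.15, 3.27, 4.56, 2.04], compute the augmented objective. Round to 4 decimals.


Step 1: Compute log-barrier.
ln values: [0.1398, 1.1848, 1.5173, 0.7129]
phi = -(0.1398 + 1.1848 + 1.5173 + 0.7129) = -3.5548
Step 2: Compute augmented objective.
t*f(x) = 0.89*18.69 = 16.6341
Total = 16.6341 - 3.5548 = 13.0793


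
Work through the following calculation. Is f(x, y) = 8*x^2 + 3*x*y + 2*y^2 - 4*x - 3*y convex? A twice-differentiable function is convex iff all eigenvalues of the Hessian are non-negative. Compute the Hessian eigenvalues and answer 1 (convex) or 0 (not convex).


The Hessian of f(x,y) = 8*x^2 + 3*x*y + 2*y^2 - 4*x - 3*y is:
H = [[16, 3], [3, 4]]
Trace = 16 + 4 = 20
Determinant = 16*4 - (3)^2 = 55
Discriminant = (20)^2 - 4*55 = 180.0
Eigenvalues: lambda_1 = 3.2918, lambda_2 = 16.7082
The function is convex.

1


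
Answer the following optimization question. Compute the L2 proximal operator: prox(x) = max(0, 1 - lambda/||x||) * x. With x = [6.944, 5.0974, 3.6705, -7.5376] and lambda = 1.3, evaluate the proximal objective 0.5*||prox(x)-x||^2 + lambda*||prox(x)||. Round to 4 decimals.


Step 1: Compute ||x||.
||x|| = 12.0204
Step 2: Compute scaling factor.
scale = max(0, 1 - 1.3/12.0204) = 0.8919
Step 3: prox(x) = [6.193, 4.5461, 3.2735, -6.7224]
||prox(x)|| = 10.7204
Step 4: Proximal objective.
0.5*||prox-x||^2 = 0.845
lambda*||prox|| = 13.9365
Total = 14.7816


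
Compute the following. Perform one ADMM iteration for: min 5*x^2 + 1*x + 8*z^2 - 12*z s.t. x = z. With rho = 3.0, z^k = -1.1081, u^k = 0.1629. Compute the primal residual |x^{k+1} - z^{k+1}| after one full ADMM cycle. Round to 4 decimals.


ADMM iteration with rho = 3.0, z^k = -1.1081, u^k = 0.1629
Step 1: x-update.
Minimize 5*x^2 + 1*x + (3.0/2)*(x + 1.1081 + 0.1629)^2
FOC: (2*5 + 3.0)*x = -1 + 3.0*(-1.1081 - 0.1629)
x^{k+1} = -0.3702
Step 2: z-update.
Minimize 8*z^2 - 12*z + (3.0/2)*(-0.3702 - z + 0.1629)^2
FOC: (2*8 + 3.0)*z = 12 + 3.0*(-0.3702 + 0.1629)
z^{k+1} = 0.5988
Step 3: u-update.
u^{k+1} = 0.1629 - 0.3702 - 0.5988 = -0.8062
Step 4: Primal residual = |-0.3702 - 0.5988| = 0.9691


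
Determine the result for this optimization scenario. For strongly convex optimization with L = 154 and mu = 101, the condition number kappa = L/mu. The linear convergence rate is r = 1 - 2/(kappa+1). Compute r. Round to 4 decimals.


Step 1: Compute the condition number.
kappa = L/mu = 154/101 = 1.5248
Step 2: Compute the convergence rate.
r = 1 - 2/(kappa + 1) = 1 - 2*mu/(L + mu) = (L - mu)/(L + mu) = 53/255 = 0.2078


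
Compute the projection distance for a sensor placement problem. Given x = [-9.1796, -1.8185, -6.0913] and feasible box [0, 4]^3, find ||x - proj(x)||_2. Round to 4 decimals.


Project each component onto [0, 4].
clip(-9.1796) = 0.0, clip(-1.8185) = 0.0, clip(-6.0913) = 0.0
Projection = [0.0, 0.0, 0.0]
Squared diffs: [84.2651, 3.3069, 37.1039]
Distance = sqrt(124.6759) = 11.1658


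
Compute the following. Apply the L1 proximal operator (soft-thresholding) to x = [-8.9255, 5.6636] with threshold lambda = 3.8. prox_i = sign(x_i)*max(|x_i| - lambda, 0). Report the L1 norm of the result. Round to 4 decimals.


Soft-thresholding with lambda = 3.8:
prox(-8.9255) = sign(-8.9255)*max(|-8.9255| - 3.8, 0) = -5.1255
prox(5.6636) = sign(5.6636)*max(|5.6636| - 3.8, 0) = 1.8636
prox(x) = [-5.1255, 1.8636]
||prox(x)||_1 = 5.1255 + 1.8636 = 6.9891


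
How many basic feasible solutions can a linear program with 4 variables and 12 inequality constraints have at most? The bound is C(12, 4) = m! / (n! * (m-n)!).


Each vertex corresponds to some choice of n active constraints out of m, so the number of vertices is at most C(m, n) = m! / (n!(m-n)!).
m = 12, n = 4
Numerator: 12 * 11 * 10 * 9
Denominator: 4! = 24
C(12, 4) = 495


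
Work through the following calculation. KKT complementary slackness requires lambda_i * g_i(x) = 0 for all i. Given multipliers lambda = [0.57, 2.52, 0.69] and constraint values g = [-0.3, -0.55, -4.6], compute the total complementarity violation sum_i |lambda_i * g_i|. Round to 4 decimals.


KKT complementary slackness check:
lambda_1 * g_1 = 0.57 * -0.3 = -0.171
lambda_2 * g_2 = 2.52 * -0.55 = -1.386
lambda_3 * g_3 = 0.69 * -4.6 = -3.174
Total violation = 0.171 + 1.386 + 3.174 = 4.731


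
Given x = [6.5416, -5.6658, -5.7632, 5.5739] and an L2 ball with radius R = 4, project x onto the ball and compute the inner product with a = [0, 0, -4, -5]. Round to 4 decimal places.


Step 1: Compute ||x|| (intermediates to 6 decimals).
||x|| = sqrt(6.5416^2 + (-5.6658)^2 + (-5.7632)^2 + 5.5739^2) = 11.797316
Step 2: Project.
Since ||x|| > R, scale = R/||x|| = 4/11.797316 = 0.33906, proj(x) = scale * x
proj(x) = [2.217995, -1.921046, -1.954071, 1.889887]
Step 3: Dot product.
a^T * proj(x) = 0*2.217995 + 0*(-1.921046) - 4*(-1.954071) - 5*1.889887 = -1.6332


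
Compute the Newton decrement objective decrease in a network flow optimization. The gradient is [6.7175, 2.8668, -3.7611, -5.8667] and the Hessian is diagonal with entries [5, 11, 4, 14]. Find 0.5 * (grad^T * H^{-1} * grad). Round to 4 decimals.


Step 1: H is diagonal, so H^(-1) * g = [1.3435, 0.2606, -0.9403, -0.4191].
Step 2: g^T H^(-1) g = sum_i g_i^2 / H_ii
  = (6.7175)^2/5 + (2.8668)^2/11 + (-3.7611)^2/4 + (-5.8667)^2/14
  = 9.025 + 0.7471 + 3.5365 + 2.4584 = 15.767
Step 3: Objective decrease = 0.5 * g^T H^(-1) g = 7.8835


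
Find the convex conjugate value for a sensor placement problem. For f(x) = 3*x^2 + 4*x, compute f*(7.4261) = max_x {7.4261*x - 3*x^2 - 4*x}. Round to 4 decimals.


f*(y) = sup_x {y*x - a*x^2 - b*x} = sup_x {(y-b)*x - a*x^2}
FOC: (y - b) - 2a*x = 0 => x* = (y - b)/(2a)
x* = (7.4261 - 4)/(2*3) = 0.571
f*(7.4261) = (y-b)^2/(4a) = (7.4261 - 4)^2/(4*3)
= 11.7382/12 = 0.9782


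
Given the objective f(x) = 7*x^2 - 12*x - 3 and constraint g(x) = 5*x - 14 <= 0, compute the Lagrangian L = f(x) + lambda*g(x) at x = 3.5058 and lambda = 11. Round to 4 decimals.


Step 1: Evaluate f(x).
f(3.5058) = 7*3.5058^2 - 12*3.5058 - 3 = 40.9648
Step 2: Evaluate g(x).
g(3.5058) = 5*3.5058 - 14 = 3.529
Step 3: Compute Lagrangian.
L = 40.9648 + 11*3.529 = 79.7838


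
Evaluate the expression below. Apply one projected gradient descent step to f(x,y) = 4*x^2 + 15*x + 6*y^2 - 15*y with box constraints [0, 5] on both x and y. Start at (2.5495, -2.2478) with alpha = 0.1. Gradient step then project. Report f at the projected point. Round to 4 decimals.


Step 1: Compute gradient at (2.5495, -2.2478).
grad_x = 2*4*2.5495 + 15 = 35.396
grad_y = 2*6*-2.2478 - 15 = -41.9736
Step 2: Gradient step.
x_raw = 2.5495 - 0.1*35.396 = -0.9901
y_raw = -2.2478 - 0.1*-41.9736 = 1.9496
Step 3: Project onto [0, 5].
x_proj = clip(-0.9901) = 0.0
y_proj = clip(1.9496) = 1.9496
Step 4: Evaluate f.
f(0.0, 1.9496) = -6.4387


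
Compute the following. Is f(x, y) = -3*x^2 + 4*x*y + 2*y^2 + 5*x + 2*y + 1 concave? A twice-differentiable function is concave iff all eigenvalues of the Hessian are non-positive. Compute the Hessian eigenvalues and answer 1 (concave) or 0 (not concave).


The Hessian of f(x,y) = -3*x^2 + 4*x*y + 2*y^2 + 5*x + 2*y + 1 is:
H = [[-6, 4], [4, 4]]
Trace = -6 + 4 = -2
Determinant = -6*4 - (4)^2 = -40
Discriminant = (-2)^2 - 4*-40 = 164.0
Eigenvalues: lambda_1 = -7.4031, lambda_2 = 5.4031
The function is not concave.

0


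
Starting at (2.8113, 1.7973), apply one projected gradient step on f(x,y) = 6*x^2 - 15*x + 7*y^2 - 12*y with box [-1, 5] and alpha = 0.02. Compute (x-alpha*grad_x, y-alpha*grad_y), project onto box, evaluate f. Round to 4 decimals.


Step 1: Compute gradient at (2.8113, 1.7973).
grad_x = 2*6*2.8113 - 15 = 18.7356
grad_y = 2*7*1.7973 - 12 = 13.1622
Step 2: Gradient step.
x_raw = 2.8113 - 0.02*18.7356 = 2.4366
y_raw = 1.7973 - 0.02*13.1622 = 1.5341
Step 3: Project onto [-1, 5].
x_proj = clip(2.4366) = 2.4366
y_proj = clip(1.5341) = 1.5341
Step 4: Evaluate f.
f(2.4366, 1.5341) = -2.8624
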